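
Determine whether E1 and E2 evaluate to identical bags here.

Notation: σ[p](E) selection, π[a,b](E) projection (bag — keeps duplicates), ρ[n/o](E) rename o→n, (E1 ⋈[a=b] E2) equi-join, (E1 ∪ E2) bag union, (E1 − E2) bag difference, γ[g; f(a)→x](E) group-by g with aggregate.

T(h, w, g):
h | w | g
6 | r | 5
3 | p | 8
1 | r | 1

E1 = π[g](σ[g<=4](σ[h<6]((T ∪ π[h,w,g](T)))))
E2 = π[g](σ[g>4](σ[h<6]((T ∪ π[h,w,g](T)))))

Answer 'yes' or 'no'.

E1 stepwise |·|:
  T → 3
  T → 3
  π[h,w,g](T) → 3
  (T ∪ π[h,w,g](T)) → 6
  σ[h<6]((T ∪ π[h,w,g](T))) → 4
  σ[g<=4](σ[h<6]((T ∪ π[h,w,g](T)))) → 2
  π[g](σ[g<=4](σ[h<6]((T ∪ π[h,w,g](T))))) → 2
E2 stepwise |·|:
  T → 3
  T → 3
  π[h,w,g](T) → 3
  (T ∪ π[h,w,g](T)) → 6
  σ[h<6]((T ∪ π[h,w,g](T))) → 4
  σ[g>4](σ[h<6]((T ∪ π[h,w,g](T)))) → 2
  π[g](σ[g>4](σ[h<6]((T ∪ π[h,w,g](T))))) → 2

E1 result:
g
1
1
E2 result:
g
8
8
Witness: (1,) appears 2× in E1 but 0× in E2.

no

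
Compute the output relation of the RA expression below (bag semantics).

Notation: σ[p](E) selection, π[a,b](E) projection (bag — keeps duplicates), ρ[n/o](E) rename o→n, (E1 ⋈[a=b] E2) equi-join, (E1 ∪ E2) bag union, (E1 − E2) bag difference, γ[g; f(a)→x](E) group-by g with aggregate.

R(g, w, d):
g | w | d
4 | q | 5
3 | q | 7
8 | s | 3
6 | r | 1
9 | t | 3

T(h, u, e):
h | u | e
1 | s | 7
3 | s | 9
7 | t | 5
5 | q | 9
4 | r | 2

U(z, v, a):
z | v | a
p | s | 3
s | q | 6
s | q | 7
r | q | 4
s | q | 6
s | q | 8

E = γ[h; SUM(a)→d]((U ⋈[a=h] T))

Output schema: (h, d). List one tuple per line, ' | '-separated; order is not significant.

Per-node cardinality:
  U → 6
  T → 5
  (U ⋈[a=h] T) → 3
  γ[h; SUM(a)→d]((U ⋈[a=h] T)) → 3

== RESULT ==
h | d
3 | 3
4 | 4
7 | 7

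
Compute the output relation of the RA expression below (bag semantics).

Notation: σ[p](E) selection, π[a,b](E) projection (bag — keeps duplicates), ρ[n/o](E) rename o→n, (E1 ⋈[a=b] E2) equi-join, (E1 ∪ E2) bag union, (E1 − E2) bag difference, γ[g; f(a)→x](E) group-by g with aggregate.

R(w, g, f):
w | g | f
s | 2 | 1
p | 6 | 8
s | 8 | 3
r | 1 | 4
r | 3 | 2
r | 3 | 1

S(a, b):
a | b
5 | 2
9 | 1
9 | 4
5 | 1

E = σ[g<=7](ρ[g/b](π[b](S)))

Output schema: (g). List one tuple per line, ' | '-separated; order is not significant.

Stepwise |·|:
  S → 4
  π[b](S) → 4
  ρ[g/b](π[b](S)) → 4
  σ[g<=7](ρ[g/b](π[b](S))) → 4

== RESULT ==
g
1
1
2
4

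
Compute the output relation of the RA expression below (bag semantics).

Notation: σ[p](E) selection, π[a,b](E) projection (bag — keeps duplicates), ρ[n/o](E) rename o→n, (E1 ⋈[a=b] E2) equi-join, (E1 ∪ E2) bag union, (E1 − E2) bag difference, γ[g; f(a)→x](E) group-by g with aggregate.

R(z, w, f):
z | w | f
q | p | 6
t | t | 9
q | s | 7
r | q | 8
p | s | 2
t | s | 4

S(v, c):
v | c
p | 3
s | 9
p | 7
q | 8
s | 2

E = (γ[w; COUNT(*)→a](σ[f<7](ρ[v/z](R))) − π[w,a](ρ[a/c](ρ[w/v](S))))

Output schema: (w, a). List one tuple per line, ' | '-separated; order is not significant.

Subexpression sizes:
  R → 6
  ρ[v/z](R) → 6
  σ[f<7](ρ[v/z](R)) → 3
  γ[w; COUNT(*)→a](σ[f<7](ρ[v/z](R))) → 2
  S → 5
  ρ[w/v](S) → 5
  ρ[a/c](ρ[w/v](S)) → 5
  π[w,a](ρ[a/c](ρ[w/v](S))) → 5
  (γ[w; COUNT(*)→a](σ[f<7](ρ[v/z](R))) − π[w,a](ρ[a/c](ρ[w/v](S)))) → 1

== RESULT ==
w | a
p | 1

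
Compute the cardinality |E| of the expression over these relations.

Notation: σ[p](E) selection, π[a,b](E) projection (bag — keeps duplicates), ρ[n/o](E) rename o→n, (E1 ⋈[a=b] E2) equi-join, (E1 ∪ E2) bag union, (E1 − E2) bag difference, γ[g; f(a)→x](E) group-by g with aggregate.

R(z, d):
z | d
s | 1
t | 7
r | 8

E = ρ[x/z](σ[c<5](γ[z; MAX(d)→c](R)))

Per-node cardinality:
  R → 3
  γ[z; MAX(d)→c](R) → 3
  σ[c<5](γ[z; MAX(d)→c](R)) → 1
  ρ[x/z](σ[c<5](γ[z; MAX(d)→c](R))) → 1

|E| = 1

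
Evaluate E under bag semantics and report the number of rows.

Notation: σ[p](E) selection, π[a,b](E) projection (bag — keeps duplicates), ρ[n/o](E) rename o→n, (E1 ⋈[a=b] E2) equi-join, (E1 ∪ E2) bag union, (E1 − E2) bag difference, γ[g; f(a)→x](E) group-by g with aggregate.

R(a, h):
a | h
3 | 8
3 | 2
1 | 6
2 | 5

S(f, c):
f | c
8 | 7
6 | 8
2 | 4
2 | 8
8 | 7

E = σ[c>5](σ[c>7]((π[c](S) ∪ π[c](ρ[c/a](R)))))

Stepwise |·|:
  S → 5
  π[c](S) → 5
  R → 4
  ρ[c/a](R) → 4
  π[c](ρ[c/a](R)) → 4
  (π[c](S) ∪ π[c](ρ[c/a](R))) → 9
  σ[c>7]((π[c](S) ∪ π[c](ρ[c/a](R)))) → 2
  σ[c>5](σ[c>7]((π[c](S) ∪ π[c](ρ[c/a](R))))) → 2

|E| = 2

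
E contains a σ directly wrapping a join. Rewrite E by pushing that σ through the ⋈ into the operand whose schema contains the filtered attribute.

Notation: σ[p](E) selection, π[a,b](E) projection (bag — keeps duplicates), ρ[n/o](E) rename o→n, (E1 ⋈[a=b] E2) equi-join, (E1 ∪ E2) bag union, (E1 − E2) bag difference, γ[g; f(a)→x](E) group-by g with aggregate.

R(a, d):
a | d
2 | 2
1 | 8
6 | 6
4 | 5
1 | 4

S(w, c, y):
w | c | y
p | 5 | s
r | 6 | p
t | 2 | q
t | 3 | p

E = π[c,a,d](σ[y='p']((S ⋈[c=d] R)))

σ filters on y, owned by the left side.
E' = π[c,a,d]((σ[y='p'](S) ⋈[c=d] R))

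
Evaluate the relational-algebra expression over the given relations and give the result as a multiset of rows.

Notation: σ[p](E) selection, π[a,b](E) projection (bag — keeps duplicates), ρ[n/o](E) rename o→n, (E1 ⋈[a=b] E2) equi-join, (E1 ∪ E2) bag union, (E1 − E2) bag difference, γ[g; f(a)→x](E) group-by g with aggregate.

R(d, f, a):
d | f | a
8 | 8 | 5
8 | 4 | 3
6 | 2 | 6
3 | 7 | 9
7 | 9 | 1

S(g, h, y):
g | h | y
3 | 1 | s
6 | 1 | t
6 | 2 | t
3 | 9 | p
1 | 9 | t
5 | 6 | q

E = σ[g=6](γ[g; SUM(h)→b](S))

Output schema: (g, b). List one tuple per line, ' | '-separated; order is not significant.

Stepwise |·|:
  S → 6
  γ[g; SUM(h)→b](S) → 4
  σ[g=6](γ[g; SUM(h)→b](S)) → 1

== RESULT ==
g | b
6 | 3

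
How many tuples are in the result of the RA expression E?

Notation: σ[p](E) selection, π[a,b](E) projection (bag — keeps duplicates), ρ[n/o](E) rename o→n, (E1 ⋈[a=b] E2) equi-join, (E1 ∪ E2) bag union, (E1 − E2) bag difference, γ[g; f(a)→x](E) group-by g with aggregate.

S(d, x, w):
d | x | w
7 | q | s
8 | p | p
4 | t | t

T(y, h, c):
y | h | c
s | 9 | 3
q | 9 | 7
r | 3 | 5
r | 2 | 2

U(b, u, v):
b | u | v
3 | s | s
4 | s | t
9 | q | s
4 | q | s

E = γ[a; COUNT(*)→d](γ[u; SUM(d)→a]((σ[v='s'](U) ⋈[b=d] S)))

Stepwise |·|:
  U → 4
  σ[v='s'](U) → 3
  S → 3
  (σ[v='s'](U) ⋈[b=d] S) → 1
  γ[u; SUM(d)→a]((σ[v='s'](U) ⋈[b=d] S)) → 1
  γ[a; COUNT(*)→d](γ[u; SUM(d)→a]((σ[v='s'](U) ⋈[b=d] S))) → 1

|E| = 1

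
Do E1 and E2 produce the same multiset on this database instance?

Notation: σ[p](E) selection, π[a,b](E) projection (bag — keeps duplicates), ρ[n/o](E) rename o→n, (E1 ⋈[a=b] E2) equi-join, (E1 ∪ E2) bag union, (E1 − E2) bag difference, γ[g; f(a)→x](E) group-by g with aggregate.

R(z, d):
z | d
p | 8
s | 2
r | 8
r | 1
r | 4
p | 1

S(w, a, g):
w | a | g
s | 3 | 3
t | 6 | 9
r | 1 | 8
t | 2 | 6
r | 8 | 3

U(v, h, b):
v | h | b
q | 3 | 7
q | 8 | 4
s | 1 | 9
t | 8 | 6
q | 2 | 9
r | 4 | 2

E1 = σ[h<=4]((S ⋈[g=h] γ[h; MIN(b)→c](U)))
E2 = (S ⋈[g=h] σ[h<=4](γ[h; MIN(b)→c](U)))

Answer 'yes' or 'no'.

E1 stepwise |·|:
  S → 5
  U → 6
  γ[h; MIN(b)→c](U) → 5
  (S ⋈[g=h] γ[h; MIN(b)→c](U)) → 3
  σ[h<=4]((S ⋈[g=h] γ[h; MIN(b)→c](U))) → 2
E2 stepwise |·|:
  S → 5
  U → 6
  γ[h; MIN(b)→c](U) → 5
  σ[h<=4](γ[h; MIN(b)→c](U)) → 4
  (S ⋈[g=h] σ[h<=4](γ[h; MIN(b)→c](U))) → 2

E1 and E2 produce the same multiset:
w | a | g | h | c
r | 8 | 3 | 3 | 7
s | 3 | 3 | 3 | 7

yes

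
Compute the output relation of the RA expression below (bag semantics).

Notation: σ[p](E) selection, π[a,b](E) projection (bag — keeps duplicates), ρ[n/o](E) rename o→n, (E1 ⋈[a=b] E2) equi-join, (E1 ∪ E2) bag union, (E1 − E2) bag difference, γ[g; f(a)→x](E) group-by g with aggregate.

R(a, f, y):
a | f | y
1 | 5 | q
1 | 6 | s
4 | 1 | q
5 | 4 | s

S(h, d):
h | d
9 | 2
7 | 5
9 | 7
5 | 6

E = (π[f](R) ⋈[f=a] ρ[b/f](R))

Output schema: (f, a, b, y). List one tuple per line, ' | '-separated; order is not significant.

Row counts bottom-up:
  R → 4
  π[f](R) → 4
  R → 4
  ρ[b/f](R) → 4
  (π[f](R) ⋈[f=a] ρ[b/f](R)) → 4

== RESULT ==
f | a | b | y
1 | 1 | 5 | q
1 | 1 | 6 | s
4 | 4 | 1 | q
5 | 5 | 4 | s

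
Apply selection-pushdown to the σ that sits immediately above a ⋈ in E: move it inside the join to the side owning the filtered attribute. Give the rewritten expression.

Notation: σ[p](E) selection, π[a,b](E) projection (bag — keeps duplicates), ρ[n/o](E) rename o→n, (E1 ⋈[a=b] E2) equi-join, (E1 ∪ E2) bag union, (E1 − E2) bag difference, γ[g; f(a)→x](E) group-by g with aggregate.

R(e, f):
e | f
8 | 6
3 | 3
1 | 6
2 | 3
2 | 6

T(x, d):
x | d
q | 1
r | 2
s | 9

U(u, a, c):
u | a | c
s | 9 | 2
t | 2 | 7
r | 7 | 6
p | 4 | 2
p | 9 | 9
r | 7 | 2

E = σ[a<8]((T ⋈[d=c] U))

σ filters on a, owned by the right side.
E' = (T ⋈[d=c] σ[a<8](U))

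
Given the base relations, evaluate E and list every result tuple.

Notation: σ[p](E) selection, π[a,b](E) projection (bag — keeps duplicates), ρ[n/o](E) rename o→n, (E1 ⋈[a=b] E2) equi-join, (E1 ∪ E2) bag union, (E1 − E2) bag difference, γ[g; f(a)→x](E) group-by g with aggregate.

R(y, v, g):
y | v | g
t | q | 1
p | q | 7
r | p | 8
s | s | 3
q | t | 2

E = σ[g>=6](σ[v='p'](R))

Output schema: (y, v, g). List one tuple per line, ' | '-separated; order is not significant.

Row counts bottom-up:
  R → 5
  σ[v='p'](R) → 1
  σ[g>=6](σ[v='p'](R)) → 1

== RESULT ==
y | v | g
r | p | 8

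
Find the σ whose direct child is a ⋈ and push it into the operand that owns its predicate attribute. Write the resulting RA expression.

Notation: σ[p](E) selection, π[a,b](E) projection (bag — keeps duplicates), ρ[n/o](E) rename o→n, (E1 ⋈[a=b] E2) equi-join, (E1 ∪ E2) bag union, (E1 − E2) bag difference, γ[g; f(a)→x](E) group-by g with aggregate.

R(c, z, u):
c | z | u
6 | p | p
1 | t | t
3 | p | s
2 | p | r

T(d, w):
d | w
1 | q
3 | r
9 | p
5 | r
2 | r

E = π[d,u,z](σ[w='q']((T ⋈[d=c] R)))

σ filters on w, owned by the left side.
E' = π[d,u,z]((σ[w='q'](T) ⋈[d=c] R))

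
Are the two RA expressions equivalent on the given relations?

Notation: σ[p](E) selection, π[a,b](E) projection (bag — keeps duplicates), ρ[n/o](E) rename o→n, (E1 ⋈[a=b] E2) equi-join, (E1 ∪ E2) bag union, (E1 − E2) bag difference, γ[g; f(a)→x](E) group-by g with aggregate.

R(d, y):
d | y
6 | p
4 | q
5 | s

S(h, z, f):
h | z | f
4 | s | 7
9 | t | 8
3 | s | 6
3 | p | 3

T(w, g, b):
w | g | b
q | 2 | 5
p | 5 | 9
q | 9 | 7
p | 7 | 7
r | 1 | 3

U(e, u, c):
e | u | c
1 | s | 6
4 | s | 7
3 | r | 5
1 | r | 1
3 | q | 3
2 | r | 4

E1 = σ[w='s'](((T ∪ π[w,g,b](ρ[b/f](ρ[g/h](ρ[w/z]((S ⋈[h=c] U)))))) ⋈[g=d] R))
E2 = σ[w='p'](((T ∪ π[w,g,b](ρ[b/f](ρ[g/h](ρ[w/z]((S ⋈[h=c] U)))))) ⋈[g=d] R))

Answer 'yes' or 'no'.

E1 row counts bottom-up:
  T → 5
  S → 4
  U → 6
  (S ⋈[h=c] U) → 3
  ρ[w/z]((S ⋈[h=c] U)) → 3
  ρ[g/h](ρ[w/z]((S ⋈[h=c] U))) → 3
  ρ[b/f](ρ[g/h](ρ[w/z]((S ⋈[h=c] U)))) → 3
  π[w,g,b](ρ[b/f](ρ[g/h](ρ[w/z]((S ⋈[h=c] U))))) → 3
  (T ∪ π[w,g,b](ρ[b/f](ρ[g/h](ρ[w/z]((S ⋈[h=c] U)))))) → 8
  R → 3
  ((T ∪ π[w,g,b](ρ[b/f](ρ[g/h](ρ[w/z]((S ⋈[h=c] U)))))) ⋈[g=d] R) → 2
  σ[w='s'](((T ∪ π[w,g,b](ρ[b/f](ρ[g/h](ρ[w/z]((S ⋈[h=c] U)))))) ⋈[g=d] R)) → 1
E2 row counts bottom-up:
  T → 5
  S → 4
  U → 6
  (S ⋈[h=c] U) → 3
  ρ[w/z]((S ⋈[h=c] U)) → 3
  ρ[g/h](ρ[w/z]((S ⋈[h=c] U))) → 3
  ρ[b/f](ρ[g/h](ρ[w/z]((S ⋈[h=c] U)))) → 3
  π[w,g,b](ρ[b/f](ρ[g/h](ρ[w/z]((S ⋈[h=c] U))))) → 3
  (T ∪ π[w,g,b](ρ[b/f](ρ[g/h](ρ[w/z]((S ⋈[h=c] U)))))) → 8
  R → 3
  ((T ∪ π[w,g,b](ρ[b/f](ρ[g/h](ρ[w/z]((S ⋈[h=c] U)))))) ⋈[g=d] R) → 2
  σ[w='p'](((T ∪ π[w,g,b](ρ[b/f](ρ[g/h](ρ[w/z]((S ⋈[h=c] U)))))) ⋈[g=d] R)) → 1

E1 result:
w | g | b | d | y
s | 4 | 7 | 4 | q
E2 result:
w | g | b | d | y
p | 5 | 9 | 5 | s
Witness: ('s', 4, 7, 4, 'q') appears 1× in E1 but 0× in E2.

no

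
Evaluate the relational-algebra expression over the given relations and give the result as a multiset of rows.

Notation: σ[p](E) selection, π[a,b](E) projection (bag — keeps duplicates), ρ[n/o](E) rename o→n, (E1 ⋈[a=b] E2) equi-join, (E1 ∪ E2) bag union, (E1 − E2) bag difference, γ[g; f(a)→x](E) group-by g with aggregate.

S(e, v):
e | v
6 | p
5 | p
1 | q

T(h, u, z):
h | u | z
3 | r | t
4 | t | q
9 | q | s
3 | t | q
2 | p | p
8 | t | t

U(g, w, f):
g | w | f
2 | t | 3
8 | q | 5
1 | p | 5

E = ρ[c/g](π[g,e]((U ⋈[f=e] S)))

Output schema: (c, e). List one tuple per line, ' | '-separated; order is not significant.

Stepwise |·|:
  U → 3
  S → 3
  (U ⋈[f=e] S) → 2
  π[g,e]((U ⋈[f=e] S)) → 2
  ρ[c/g](π[g,e]((U ⋈[f=e] S))) → 2

== RESULT ==
c | e
1 | 5
8 | 5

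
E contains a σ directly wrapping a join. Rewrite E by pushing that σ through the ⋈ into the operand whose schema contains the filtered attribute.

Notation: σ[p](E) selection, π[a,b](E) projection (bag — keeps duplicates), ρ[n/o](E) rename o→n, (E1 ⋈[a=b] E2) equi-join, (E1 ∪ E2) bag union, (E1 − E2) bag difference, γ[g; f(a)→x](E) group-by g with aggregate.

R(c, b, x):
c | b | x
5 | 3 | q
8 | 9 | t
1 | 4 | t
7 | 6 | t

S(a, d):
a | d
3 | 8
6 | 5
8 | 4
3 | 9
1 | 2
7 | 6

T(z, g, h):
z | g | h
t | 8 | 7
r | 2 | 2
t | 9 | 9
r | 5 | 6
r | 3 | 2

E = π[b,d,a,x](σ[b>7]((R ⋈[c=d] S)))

σ filters on b, owned by the left side.
E' = π[b,d,a,x]((σ[b>7](R) ⋈[c=d] S))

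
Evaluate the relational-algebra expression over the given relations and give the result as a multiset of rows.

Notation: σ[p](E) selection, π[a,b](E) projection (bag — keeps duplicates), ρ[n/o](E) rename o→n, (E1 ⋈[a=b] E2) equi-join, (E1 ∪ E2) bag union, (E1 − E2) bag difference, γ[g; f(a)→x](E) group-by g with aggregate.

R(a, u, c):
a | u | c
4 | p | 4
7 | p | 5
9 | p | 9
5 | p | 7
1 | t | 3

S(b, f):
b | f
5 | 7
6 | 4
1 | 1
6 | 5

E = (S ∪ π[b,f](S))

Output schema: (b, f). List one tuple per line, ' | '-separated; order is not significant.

Row counts bottom-up:
  S → 4
  S → 4
  π[b,f](S) → 4
  (S ∪ π[b,f](S)) → 8

== RESULT ==
b | f
1 | 1
1 | 1
5 | 7
5 | 7
6 | 4
6 | 4
6 | 5
6 | 5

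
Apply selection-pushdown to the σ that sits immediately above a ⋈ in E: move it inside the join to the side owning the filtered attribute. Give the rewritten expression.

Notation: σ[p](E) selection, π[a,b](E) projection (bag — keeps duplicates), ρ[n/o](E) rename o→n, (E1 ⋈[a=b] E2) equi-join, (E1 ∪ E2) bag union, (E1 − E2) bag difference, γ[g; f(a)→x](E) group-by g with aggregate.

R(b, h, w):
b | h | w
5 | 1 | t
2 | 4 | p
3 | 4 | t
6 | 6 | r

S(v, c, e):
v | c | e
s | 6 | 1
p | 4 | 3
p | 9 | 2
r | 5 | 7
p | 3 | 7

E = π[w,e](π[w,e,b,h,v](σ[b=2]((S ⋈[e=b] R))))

σ filters on b, owned by the right side.
E' = π[w,e](π[w,e,b,h,v]((S ⋈[e=b] σ[b=2](R))))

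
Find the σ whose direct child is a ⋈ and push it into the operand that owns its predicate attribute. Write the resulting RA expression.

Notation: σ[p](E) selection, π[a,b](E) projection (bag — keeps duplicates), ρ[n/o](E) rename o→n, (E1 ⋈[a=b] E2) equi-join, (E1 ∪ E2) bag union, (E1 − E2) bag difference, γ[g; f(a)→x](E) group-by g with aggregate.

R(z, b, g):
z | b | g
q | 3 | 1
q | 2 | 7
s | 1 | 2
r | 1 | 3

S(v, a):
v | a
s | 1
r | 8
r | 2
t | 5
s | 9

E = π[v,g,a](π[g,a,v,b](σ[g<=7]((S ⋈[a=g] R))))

σ filters on g, owned by the right side.
E' = π[v,g,a](π[g,a,v,b]((S ⋈[a=g] σ[g<=7](R))))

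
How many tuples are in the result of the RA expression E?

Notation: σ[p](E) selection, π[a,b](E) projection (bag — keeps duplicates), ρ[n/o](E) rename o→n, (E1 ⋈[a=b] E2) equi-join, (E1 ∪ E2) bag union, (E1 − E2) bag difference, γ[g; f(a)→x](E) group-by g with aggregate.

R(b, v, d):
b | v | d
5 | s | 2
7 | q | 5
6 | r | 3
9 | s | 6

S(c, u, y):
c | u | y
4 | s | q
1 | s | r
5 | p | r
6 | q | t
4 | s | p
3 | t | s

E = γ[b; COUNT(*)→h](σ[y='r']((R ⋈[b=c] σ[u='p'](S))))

Per-node cardinality:
  R → 4
  S → 6
  σ[u='p'](S) → 1
  (R ⋈[b=c] σ[u='p'](S)) → 1
  σ[y='r']((R ⋈[b=c] σ[u='p'](S))) → 1
  γ[b; COUNT(*)→h](σ[y='r']((R ⋈[b=c] σ[u='p'](S)))) → 1

|E| = 1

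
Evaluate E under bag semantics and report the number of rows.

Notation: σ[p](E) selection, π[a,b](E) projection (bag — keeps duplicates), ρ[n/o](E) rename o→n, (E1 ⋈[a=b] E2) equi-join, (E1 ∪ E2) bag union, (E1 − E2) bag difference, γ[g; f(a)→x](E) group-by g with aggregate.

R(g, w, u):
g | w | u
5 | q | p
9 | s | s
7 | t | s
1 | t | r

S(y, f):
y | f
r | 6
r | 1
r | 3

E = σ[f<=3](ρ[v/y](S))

Row counts bottom-up:
  S → 3
  ρ[v/y](S) → 3
  σ[f<=3](ρ[v/y](S)) → 2

|E| = 2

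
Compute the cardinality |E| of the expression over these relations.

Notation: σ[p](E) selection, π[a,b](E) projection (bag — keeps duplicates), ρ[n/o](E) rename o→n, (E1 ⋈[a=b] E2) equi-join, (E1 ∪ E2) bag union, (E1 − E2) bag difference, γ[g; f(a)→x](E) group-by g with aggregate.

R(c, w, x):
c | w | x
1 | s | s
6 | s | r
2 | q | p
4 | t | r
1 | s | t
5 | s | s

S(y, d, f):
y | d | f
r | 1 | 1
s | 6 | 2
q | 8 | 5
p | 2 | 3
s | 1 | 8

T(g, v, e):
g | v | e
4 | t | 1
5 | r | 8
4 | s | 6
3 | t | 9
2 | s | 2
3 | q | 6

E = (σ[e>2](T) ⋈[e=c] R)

Per-node cardinality:
  T → 6
  σ[e>2](T) → 4
  R → 6
  (σ[e>2](T) ⋈[e=c] R) → 2

|E| = 2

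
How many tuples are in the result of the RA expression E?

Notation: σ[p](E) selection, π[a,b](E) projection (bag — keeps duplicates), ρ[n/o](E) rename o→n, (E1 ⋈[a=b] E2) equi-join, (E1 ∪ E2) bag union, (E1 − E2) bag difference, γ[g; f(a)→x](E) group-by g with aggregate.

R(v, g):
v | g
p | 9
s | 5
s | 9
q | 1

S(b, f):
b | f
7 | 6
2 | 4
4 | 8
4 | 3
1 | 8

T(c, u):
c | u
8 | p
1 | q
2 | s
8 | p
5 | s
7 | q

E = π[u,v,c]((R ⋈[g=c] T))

Stepwise |·|:
  R → 4
  T → 6
  (R ⋈[g=c] T) → 2
  π[u,v,c]((R ⋈[g=c] T)) → 2

|E| = 2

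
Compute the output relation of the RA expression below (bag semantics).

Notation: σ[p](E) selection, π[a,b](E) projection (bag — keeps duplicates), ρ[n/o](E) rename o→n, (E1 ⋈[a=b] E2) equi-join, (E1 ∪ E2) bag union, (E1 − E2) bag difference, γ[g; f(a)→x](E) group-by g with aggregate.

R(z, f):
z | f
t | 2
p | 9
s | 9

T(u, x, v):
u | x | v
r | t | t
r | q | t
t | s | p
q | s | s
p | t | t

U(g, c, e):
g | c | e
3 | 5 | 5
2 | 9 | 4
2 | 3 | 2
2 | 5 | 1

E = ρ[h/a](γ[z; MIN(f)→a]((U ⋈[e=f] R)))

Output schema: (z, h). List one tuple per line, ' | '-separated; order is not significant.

Per-node cardinality:
  U → 4
  R → 3
  (U ⋈[e=f] R) → 1
  γ[z; MIN(f)→a]((U ⋈[e=f] R)) → 1
  ρ[h/a](γ[z; MIN(f)→a]((U ⋈[e=f] R))) → 1

== RESULT ==
z | h
t | 2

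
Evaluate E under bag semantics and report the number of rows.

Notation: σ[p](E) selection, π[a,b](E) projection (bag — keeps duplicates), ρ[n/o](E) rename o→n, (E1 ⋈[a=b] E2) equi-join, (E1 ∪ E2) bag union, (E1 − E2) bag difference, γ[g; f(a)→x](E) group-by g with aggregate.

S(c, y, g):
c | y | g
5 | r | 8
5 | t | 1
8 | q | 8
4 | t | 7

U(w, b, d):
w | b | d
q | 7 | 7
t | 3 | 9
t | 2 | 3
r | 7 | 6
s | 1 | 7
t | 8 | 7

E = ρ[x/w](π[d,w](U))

Stepwise |·|:
  U → 6
  π[d,w](U) → 6
  ρ[x/w](π[d,w](U)) → 6

|E| = 6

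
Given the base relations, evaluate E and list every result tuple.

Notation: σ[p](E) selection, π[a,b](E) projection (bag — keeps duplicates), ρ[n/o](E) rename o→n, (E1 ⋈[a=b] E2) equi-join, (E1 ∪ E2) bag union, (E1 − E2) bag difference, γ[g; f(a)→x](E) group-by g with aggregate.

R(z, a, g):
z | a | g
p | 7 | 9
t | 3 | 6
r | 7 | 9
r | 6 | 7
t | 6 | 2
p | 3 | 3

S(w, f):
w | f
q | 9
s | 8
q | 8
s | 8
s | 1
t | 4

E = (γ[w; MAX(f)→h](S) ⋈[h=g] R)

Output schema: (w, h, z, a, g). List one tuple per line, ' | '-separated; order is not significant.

Subexpression sizes:
  S → 6
  γ[w; MAX(f)→h](S) → 3
  R → 6
  (γ[w; MAX(f)→h](S) ⋈[h=g] R) → 2

== RESULT ==
w | h | z | a | g
q | 9 | p | 7 | 9
q | 9 | r | 7 | 9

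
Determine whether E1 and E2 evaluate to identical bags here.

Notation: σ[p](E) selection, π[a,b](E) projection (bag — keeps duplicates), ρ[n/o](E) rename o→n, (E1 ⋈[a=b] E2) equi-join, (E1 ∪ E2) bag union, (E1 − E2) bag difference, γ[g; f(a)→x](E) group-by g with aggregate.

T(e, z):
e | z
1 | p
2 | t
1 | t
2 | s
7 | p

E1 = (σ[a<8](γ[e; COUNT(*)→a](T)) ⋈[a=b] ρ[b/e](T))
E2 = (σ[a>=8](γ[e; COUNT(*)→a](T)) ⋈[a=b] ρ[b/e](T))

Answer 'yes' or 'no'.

E1 per-node cardinality:
  T → 5
  γ[e; COUNT(*)→a](T) → 3
  σ[a<8](γ[e; COUNT(*)→a](T)) → 3
  T → 5
  ρ[b/e](T) → 5
  (σ[a<8](γ[e; COUNT(*)→a](T)) ⋈[a=b] ρ[b/e](T)) → 6
E2 per-node cardinality:
  T → 5
  γ[e; COUNT(*)→a](T) → 3
  σ[a>=8](γ[e; COUNT(*)→a](T)) → 0
  T → 5
  ρ[b/e](T) → 5
  (σ[a>=8](γ[e; COUNT(*)→a](T)) ⋈[a=b] ρ[b/e](T)) → 0

E1 result:
e | a | b | z
1 | 2 | 2 | s
1 | 2 | 2 | t
2 | 2 | 2 | s
2 | 2 | 2 | t
7 | 1 | 1 | p
7 | 1 | 1 | t
E2 result:
e | a | b | z
(0 rows)
Witness: (2, 2, 2, 't') appears 1× in E1 but 0× in E2.

no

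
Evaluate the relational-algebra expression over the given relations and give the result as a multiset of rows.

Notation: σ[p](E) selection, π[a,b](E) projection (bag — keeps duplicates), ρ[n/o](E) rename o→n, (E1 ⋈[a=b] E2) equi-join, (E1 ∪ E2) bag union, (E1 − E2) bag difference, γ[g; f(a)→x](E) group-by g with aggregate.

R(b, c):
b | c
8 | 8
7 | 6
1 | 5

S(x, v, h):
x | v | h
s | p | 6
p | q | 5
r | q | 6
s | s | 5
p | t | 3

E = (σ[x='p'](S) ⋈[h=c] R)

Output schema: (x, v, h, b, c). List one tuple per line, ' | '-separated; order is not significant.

Stepwise |·|:
  S → 5
  σ[x='p'](S) → 2
  R → 3
  (σ[x='p'](S) ⋈[h=c] R) → 1

== RESULT ==
x | v | h | b | c
p | q | 5 | 1 | 5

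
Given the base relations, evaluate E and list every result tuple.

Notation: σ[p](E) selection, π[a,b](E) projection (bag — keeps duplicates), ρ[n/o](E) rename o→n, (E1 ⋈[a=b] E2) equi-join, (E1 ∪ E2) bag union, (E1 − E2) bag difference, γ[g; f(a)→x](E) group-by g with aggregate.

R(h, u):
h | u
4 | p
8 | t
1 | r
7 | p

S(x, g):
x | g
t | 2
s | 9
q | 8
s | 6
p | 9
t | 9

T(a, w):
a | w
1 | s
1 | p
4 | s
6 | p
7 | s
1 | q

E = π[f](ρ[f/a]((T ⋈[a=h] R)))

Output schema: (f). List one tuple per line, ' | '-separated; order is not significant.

Per-node cardinality:
  T → 6
  R → 4
  (T ⋈[a=h] R) → 5
  ρ[f/a]((T ⋈[a=h] R)) → 5
  π[f](ρ[f/a]((T ⋈[a=h] R))) → 5

== RESULT ==
f
1
1
1
4
7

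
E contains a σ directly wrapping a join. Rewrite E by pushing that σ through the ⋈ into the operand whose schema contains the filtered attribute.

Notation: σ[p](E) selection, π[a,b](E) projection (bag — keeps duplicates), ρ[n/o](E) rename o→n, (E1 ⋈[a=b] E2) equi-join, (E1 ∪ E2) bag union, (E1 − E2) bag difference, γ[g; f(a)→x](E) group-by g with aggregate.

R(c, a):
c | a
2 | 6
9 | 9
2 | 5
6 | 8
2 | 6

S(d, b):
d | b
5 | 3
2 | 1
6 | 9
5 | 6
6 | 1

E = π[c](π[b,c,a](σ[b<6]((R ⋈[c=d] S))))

σ filters on b, owned by the right side.
E' = π[c](π[b,c,a]((R ⋈[c=d] σ[b<6](S))))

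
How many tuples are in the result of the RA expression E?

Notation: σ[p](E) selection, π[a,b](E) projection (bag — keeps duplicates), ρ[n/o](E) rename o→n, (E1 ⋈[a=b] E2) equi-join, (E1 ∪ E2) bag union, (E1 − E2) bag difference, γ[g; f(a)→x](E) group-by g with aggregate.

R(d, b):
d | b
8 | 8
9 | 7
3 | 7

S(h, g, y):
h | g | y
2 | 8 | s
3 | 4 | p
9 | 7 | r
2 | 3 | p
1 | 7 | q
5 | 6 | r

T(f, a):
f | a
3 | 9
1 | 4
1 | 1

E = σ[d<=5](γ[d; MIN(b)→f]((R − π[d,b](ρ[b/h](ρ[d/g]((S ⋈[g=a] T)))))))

Per-node cardinality:
  R → 3
  S → 6
  T → 3
  (S ⋈[g=a] T) → 1
  ρ[d/g]((S ⋈[g=a] T)) → 1
  ρ[b/h](ρ[d/g]((S ⋈[g=a] T))) → 1
  π[d,b](ρ[b/h](ρ[d/g]((S ⋈[g=a] T)))) → 1
  (R − π[d,b](ρ[b/h](ρ[d/g]((S ⋈[g=a] T))))) → 3
  γ[d; MIN(b)→f]((R − π[d,b](ρ[b/h](ρ[d/g]((S ⋈[g=a] T)))))) → 3
  σ[d<=5](γ[d; MIN(b)→f]((R − π[d,b](ρ[b/h](ρ[d/g]((S ⋈[g=a] T))))))) → 1

|E| = 1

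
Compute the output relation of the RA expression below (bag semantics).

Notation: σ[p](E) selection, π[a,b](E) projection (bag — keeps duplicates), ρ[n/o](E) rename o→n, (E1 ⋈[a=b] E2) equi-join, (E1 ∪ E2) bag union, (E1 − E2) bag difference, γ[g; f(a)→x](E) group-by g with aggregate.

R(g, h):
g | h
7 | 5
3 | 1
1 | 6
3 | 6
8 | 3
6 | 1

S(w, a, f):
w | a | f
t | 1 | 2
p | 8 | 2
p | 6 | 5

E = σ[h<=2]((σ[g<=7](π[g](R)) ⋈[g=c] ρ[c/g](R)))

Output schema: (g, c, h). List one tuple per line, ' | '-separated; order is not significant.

Subexpression sizes:
  R → 6
  π[g](R) → 6
  σ[g<=7](π[g](R)) → 5
  R → 6
  ρ[c/g](R) → 6
  (σ[g<=7](π[g](R)) ⋈[g=c] ρ[c/g](R)) → 7
  σ[h<=2]((σ[g<=7](π[g](R)) ⋈[g=c] ρ[c/g](R))) → 3

== RESULT ==
g | c | h
3 | 3 | 1
3 | 3 | 1
6 | 6 | 1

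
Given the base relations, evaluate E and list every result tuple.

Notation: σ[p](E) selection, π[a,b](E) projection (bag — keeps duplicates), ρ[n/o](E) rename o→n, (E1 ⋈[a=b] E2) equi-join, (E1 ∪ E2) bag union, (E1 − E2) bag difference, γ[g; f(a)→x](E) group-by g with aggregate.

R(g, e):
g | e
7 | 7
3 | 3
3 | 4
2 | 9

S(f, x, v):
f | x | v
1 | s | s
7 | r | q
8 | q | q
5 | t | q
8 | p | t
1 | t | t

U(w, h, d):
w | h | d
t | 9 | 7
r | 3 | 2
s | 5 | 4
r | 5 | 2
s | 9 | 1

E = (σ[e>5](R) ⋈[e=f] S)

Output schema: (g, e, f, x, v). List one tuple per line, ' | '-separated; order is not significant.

Per-node cardinality:
  R → 4
  σ[e>5](R) → 2
  S → 6
  (σ[e>5](R) ⋈[e=f] S) → 1

== RESULT ==
g | e | f | x | v
7 | 7 | 7 | r | q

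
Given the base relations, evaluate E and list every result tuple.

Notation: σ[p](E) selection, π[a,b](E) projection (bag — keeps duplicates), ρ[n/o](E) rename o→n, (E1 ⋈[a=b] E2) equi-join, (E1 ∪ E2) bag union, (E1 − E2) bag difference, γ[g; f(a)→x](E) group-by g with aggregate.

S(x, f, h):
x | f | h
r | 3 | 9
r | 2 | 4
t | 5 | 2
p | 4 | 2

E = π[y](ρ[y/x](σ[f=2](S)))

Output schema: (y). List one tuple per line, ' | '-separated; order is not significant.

Subexpression sizes:
  S → 4
  σ[f=2](S) → 1
  ρ[y/x](σ[f=2](S)) → 1
  π[y](ρ[y/x](σ[f=2](S))) → 1

== RESULT ==
y
r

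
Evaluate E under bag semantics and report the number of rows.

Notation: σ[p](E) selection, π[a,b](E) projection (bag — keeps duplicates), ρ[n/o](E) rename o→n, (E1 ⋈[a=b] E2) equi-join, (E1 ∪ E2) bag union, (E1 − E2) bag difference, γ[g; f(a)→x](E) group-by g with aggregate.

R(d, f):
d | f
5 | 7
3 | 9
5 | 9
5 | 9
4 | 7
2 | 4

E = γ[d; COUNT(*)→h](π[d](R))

Row counts bottom-up:
  R → 6
  π[d](R) → 6
  γ[d; COUNT(*)→h](π[d](R)) → 4

|E| = 4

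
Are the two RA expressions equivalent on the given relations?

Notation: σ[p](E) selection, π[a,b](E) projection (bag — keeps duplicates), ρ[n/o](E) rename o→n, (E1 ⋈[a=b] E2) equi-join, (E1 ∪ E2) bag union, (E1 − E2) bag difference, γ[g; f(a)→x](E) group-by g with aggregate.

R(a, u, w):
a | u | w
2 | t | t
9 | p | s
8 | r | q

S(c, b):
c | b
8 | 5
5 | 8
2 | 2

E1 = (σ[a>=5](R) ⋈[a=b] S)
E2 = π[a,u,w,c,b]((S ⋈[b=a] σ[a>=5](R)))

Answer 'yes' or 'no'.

E1 stepwise |·|:
  R → 3
  σ[a>=5](R) → 2
  S → 3
  (σ[a>=5](R) ⋈[a=b] S) → 1
E2 stepwise |·|:
  S → 3
  R → 3
  σ[a>=5](R) → 2
  (S ⋈[b=a] σ[a>=5](R)) → 1
  π[a,u,w,c,b]((S ⋈[b=a] σ[a>=5](R))) → 1

E1 and E2 produce the same multiset:
a | u | w | c | b
8 | r | q | 5 | 8

yes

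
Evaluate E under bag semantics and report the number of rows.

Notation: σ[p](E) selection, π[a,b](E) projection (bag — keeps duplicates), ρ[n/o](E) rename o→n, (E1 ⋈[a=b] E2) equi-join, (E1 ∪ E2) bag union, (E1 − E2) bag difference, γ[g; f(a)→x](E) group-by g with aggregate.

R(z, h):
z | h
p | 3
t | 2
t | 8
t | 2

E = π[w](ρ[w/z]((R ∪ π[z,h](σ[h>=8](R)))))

Per-node cardinality:
  R → 4
  R → 4
  σ[h>=8](R) → 1
  π[z,h](σ[h>=8](R)) → 1
  (R ∪ π[z,h](σ[h>=8](R))) → 5
  ρ[w/z]((R ∪ π[z,h](σ[h>=8](R)))) → 5
  π[w](ρ[w/z]((R ∪ π[z,h](σ[h>=8](R))))) → 5

|E| = 5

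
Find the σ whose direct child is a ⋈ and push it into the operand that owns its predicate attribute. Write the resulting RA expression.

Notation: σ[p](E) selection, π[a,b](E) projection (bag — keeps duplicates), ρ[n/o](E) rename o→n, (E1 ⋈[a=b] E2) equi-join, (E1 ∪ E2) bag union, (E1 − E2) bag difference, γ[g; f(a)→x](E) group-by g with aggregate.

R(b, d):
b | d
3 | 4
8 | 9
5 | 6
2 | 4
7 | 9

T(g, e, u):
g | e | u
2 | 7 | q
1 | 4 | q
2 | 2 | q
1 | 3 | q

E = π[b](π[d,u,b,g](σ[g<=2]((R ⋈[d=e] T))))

σ filters on g, owned by the right side.
E' = π[b](π[d,u,b,g]((R ⋈[d=e] σ[g<=2](T))))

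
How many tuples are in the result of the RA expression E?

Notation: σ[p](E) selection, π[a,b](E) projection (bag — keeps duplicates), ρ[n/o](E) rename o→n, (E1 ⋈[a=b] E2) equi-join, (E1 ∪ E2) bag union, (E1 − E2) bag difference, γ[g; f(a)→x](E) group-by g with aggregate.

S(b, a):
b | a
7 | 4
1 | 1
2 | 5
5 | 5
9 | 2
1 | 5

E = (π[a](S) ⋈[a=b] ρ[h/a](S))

Stepwise |·|:
  S → 6
  π[a](S) → 6
  S → 6
  ρ[h/a](S) → 6
  (π[a](S) ⋈[a=b] ρ[h/a](S)) → 6

|E| = 6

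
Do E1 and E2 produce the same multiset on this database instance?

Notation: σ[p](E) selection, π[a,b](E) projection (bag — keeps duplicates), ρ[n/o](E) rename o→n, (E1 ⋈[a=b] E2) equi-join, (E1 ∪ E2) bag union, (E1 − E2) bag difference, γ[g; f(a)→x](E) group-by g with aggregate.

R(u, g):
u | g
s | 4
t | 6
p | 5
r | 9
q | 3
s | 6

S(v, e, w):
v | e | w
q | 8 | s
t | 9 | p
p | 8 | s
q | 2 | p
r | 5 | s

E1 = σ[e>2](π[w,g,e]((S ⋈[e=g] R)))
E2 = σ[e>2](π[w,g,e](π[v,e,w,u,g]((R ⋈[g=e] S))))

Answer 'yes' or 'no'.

E1 subexpression sizes:
  S → 5
  R → 6
  (S ⋈[e=g] R) → 2
  π[w,g,e]((S ⋈[e=g] R)) → 2
  σ[e>2](π[w,g,e]((S ⋈[e=g] R))) → 2
E2 subexpression sizes:
  R → 6
  S → 5
  (R ⋈[g=e] S) → 2
  π[v,e,w,u,g]((R ⋈[g=e] S)) → 2
  π[w,g,e](π[v,e,w,u,g]((R ⋈[g=e] S))) → 2
  σ[e>2](π[w,g,e](π[v,e,w,u,g]((R ⋈[g=e] S)))) → 2

E1 and E2 produce the same multiset:
w | g | e
p | 9 | 9
s | 5 | 5

yes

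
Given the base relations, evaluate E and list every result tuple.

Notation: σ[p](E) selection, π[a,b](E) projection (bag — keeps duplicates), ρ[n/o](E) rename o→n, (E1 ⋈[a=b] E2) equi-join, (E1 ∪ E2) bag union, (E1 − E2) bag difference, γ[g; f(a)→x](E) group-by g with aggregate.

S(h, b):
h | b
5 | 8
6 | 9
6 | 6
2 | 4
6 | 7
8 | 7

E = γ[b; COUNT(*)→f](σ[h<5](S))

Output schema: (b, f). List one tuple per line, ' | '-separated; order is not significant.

Row counts bottom-up:
  S → 6
  σ[h<5](S) → 1
  γ[b; COUNT(*)→f](σ[h<5](S)) → 1

== RESULT ==
b | f
4 | 1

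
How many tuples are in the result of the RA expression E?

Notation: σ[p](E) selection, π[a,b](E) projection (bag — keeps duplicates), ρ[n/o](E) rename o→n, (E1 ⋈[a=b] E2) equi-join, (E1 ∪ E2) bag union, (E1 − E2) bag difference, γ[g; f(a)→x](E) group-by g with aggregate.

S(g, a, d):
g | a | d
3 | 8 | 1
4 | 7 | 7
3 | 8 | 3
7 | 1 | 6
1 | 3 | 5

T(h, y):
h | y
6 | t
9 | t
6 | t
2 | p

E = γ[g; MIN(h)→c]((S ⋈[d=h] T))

Stepwise |·|:
  S → 5
  T → 4
  (S ⋈[d=h] T) → 2
  γ[g; MIN(h)→c]((S ⋈[d=h] T)) → 1

|E| = 1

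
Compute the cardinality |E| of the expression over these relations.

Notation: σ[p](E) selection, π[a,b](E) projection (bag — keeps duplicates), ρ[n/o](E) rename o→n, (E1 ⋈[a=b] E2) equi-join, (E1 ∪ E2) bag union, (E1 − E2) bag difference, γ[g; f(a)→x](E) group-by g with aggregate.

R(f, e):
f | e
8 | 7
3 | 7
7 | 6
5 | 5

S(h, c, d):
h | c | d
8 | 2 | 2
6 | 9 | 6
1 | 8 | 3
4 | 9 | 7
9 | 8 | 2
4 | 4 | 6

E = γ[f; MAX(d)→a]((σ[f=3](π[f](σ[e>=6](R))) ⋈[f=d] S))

Row counts bottom-up:
  R → 4
  σ[e>=6](R) → 3
  π[f](σ[e>=6](R)) → 3
  σ[f=3](π[f](σ[e>=6](R))) → 1
  S → 6
  (σ[f=3](π[f](σ[e>=6](R))) ⋈[f=d] S) → 1
  γ[f; MAX(d)→a]((σ[f=3](π[f](σ[e>=6](R))) ⋈[f=d] S)) → 1

|E| = 1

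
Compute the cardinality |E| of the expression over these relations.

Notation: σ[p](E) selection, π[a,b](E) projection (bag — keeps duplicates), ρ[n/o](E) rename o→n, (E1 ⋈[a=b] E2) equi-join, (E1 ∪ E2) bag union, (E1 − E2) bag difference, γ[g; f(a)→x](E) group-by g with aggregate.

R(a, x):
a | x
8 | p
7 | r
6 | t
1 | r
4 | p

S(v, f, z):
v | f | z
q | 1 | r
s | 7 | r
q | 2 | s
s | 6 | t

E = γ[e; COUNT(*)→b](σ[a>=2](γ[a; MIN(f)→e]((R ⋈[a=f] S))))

Stepwise |·|:
  R → 5
  S → 4
  (R ⋈[a=f] S) → 3
  γ[a; MIN(f)→e]((R ⋈[a=f] S)) → 3
  σ[a>=2](γ[a; MIN(f)→e]((R ⋈[a=f] S))) → 2
  γ[e; COUNT(*)→b](σ[a>=2](γ[a; MIN(f)→e]((R ⋈[a=f] S)))) → 2

|E| = 2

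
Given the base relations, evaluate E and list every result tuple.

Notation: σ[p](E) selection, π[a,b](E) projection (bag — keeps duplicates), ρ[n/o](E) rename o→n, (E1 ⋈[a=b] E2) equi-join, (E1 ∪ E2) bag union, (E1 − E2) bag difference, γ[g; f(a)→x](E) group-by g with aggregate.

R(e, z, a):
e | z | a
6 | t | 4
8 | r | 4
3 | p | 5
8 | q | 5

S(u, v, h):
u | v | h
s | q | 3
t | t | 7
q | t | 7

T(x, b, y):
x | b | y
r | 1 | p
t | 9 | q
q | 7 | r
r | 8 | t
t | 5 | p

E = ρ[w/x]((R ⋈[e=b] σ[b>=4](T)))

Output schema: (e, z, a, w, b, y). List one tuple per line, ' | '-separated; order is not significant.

Subexpression sizes:
  R → 4
  T → 5
  σ[b>=4](T) → 4
  (R ⋈[e=b] σ[b>=4](T)) → 2
  ρ[w/x]((R ⋈[e=b] σ[b>=4](T))) → 2

== RESULT ==
e | z | a | w | b | y
8 | q | 5 | r | 8 | t
8 | r | 4 | r | 8 | t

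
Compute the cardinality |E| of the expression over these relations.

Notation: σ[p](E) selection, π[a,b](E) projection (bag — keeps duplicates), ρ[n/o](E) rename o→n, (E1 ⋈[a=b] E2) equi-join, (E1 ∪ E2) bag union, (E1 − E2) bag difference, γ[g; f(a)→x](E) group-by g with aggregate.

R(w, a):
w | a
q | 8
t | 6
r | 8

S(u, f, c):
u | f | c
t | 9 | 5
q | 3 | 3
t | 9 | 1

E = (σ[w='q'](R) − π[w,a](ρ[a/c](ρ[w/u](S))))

Stepwise |·|:
  R → 3
  σ[w='q'](R) → 1
  S → 3
  ρ[w/u](S) → 3
  ρ[a/c](ρ[w/u](S)) → 3
  π[w,a](ρ[a/c](ρ[w/u](S))) → 3
  (σ[w='q'](R) − π[w,a](ρ[a/c](ρ[w/u](S)))) → 1

|E| = 1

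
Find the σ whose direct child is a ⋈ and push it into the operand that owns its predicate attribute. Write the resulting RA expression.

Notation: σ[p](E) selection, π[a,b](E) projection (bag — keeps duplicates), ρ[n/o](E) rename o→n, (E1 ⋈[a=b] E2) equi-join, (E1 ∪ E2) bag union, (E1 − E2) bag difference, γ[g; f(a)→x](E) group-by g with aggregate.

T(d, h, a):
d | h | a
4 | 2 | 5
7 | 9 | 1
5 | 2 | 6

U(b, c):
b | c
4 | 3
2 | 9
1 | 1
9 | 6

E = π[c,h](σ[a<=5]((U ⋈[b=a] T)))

σ filters on a, owned by the right side.
E' = π[c,h]((U ⋈[b=a] σ[a<=5](T)))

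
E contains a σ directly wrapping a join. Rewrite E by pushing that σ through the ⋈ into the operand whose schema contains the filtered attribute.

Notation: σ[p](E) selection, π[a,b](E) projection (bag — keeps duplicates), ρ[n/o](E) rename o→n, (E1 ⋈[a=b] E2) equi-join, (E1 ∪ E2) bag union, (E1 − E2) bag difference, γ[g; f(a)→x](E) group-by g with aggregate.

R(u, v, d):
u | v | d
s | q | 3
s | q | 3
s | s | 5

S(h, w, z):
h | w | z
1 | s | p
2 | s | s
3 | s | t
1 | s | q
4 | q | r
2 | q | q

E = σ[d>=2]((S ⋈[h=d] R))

σ filters on d, owned by the right side.
E' = (S ⋈[h=d] σ[d>=2](R))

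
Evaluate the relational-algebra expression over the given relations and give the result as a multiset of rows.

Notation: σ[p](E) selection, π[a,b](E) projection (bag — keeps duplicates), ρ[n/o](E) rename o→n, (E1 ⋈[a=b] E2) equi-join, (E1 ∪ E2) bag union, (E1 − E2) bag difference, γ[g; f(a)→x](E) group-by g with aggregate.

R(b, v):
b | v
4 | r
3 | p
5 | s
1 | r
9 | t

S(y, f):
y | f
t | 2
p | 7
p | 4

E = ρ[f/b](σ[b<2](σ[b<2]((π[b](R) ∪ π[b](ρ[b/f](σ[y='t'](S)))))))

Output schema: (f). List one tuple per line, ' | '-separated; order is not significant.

Per-node cardinality:
  R → 5
  π[b](R) → 5
  S → 3
  σ[y='t'](S) → 1
  ρ[b/f](σ[y='t'](S)) → 1
  π[b](ρ[b/f](σ[y='t'](S))) → 1
  (π[b](R) ∪ π[b](ρ[b/f](σ[y='t'](S)))) → 6
  σ[b<2]((π[b](R) ∪ π[b](ρ[b/f](σ[y='t'](S))))) → 1
  σ[b<2](σ[b<2]((π[b](R) ∪ π[b](ρ[b/f](σ[y='t'](S)))))) → 1
  ρ[f/b](σ[b<2](σ[b<2]((π[b](R) ∪ π[b](ρ[b/f](σ[y='t'](S))))))) → 1

== RESULT ==
f
1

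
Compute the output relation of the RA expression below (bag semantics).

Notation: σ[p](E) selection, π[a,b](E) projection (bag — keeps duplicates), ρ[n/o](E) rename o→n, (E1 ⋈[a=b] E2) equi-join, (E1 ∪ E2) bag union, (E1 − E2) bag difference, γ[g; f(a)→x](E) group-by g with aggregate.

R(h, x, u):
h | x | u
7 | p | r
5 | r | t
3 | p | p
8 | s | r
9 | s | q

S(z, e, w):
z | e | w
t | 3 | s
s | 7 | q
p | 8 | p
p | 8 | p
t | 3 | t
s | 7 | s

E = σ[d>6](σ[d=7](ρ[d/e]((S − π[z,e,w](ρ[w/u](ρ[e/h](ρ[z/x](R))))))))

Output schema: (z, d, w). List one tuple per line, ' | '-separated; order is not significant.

Subexpression sizes:
  S → 6
  R → 5
  ρ[z/x](R) → 5
  ρ[e/h](ρ[z/x](R)) → 5
  ρ[w/u](ρ[e/h](ρ[z/x](R))) → 5
  π[z,e,w](ρ[w/u](ρ[e/h](ρ[z/x](R)))) → 5
  (S − π[z,e,w](ρ[w/u](ρ[e/h](ρ[z/x](R))))) → 6
  ρ[d/e]((S − π[z,e,w](ρ[w/u](ρ[e/h](ρ[z/x](R)))))) → 6
  σ[d=7](ρ[d/e]((S − π[z,e,w](ρ[w/u](ρ[e/h](ρ[z/x](R))))))) → 2
  σ[d>6](σ[d=7](ρ[d/e]((S − π[z,e,w](ρ[w/u](ρ[e/h](ρ[z/x](R)))))))) → 2

== RESULT ==
z | d | w
s | 7 | q
s | 7 | s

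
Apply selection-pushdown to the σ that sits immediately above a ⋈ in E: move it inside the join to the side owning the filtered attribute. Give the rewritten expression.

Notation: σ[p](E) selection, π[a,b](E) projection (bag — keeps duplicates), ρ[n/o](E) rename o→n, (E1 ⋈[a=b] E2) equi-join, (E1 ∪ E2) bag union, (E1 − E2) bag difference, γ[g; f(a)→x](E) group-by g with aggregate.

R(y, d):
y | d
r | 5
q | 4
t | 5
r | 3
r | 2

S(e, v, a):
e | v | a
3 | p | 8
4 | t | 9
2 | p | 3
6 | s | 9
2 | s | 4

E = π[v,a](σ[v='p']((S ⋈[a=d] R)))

σ filters on v, owned by the left side.
E' = π[v,a]((σ[v='p'](S) ⋈[a=d] R))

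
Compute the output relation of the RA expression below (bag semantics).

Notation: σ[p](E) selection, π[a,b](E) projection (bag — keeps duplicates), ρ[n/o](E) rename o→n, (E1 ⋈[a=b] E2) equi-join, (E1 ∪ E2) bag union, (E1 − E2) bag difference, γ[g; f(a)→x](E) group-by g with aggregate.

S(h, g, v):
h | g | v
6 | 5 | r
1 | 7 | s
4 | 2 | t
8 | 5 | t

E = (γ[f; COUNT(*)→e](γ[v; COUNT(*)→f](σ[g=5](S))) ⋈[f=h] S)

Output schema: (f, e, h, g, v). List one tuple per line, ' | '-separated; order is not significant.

Stepwise |·|:
  S → 4
  σ[g=5](S) → 2
  γ[v; COUNT(*)→f](σ[g=5](S)) → 2
  γ[f; COUNT(*)→e](γ[v; COUNT(*)→f](σ[g=5](S))) → 1
  S → 4
  (γ[f; COUNT(*)→e](γ[v; COUNT(*)→f](σ[g=5](S))) ⋈[f=h] S) → 1

== RESULT ==
f | e | h | g | v
1 | 2 | 1 | 7 | s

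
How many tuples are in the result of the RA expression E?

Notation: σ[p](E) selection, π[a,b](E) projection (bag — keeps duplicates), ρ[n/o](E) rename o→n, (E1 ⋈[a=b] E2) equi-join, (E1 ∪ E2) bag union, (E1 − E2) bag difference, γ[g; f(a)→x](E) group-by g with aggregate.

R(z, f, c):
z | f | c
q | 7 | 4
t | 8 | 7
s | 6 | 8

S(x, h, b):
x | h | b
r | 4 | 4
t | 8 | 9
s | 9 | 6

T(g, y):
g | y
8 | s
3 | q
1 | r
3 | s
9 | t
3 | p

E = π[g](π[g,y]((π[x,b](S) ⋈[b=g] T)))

Stepwise |·|:
  S → 3
  π[x,b](S) → 3
  T → 6
  (π[x,b](S) ⋈[b=g] T) → 1
  π[g,y]((π[x,b](S) ⋈[b=g] T)) → 1
  π[g](π[g,y]((π[x,b](S) ⋈[b=g] T))) → 1

|E| = 1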